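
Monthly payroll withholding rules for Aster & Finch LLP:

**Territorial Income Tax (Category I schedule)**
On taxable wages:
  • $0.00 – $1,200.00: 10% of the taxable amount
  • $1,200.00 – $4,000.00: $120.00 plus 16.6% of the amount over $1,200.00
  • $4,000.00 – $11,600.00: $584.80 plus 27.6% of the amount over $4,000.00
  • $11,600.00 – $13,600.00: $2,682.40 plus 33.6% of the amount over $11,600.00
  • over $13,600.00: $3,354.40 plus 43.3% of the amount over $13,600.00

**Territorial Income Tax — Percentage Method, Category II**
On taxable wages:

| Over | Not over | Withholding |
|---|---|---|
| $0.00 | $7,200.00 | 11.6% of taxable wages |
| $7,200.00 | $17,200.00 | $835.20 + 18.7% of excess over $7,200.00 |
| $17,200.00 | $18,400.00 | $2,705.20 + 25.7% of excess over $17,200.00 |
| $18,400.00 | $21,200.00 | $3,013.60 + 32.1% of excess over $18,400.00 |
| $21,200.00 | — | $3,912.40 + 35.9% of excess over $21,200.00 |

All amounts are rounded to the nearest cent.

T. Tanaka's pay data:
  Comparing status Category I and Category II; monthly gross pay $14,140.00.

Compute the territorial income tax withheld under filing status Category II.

Territorial Income Tax (Category II): taxable = $14,140.00
  $835.20 + 18.7% × ($14,140.00 − $7,200.00) = $835.20 + 18.7% × $6,940.00 = $2,132.98

$2,132.98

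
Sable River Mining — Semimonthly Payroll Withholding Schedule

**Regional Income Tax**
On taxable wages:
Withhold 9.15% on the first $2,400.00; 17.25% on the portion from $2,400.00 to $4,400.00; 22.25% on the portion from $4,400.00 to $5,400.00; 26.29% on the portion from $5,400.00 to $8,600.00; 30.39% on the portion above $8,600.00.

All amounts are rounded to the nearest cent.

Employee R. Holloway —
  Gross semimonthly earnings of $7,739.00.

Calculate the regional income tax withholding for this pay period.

$1,402.02

Regional Income Tax: taxable = $7,739.00
  $787.10 + 26.29% × ($7,739.00 − $5,400.00) = $787.10 + 26.29% × $2,339.00 = $1,402.02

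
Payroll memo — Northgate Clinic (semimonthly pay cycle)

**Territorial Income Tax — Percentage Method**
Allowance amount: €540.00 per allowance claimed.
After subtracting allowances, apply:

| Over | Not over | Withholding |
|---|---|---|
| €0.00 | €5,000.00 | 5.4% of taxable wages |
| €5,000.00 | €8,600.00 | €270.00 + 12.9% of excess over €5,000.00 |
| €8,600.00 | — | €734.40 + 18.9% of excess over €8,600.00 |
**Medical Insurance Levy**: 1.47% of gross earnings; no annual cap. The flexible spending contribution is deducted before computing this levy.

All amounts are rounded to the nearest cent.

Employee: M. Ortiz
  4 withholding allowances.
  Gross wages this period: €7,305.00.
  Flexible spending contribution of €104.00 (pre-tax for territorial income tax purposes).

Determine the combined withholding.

Territorial Income Tax: taxable = €7,305.00 − €104.00 − 4×€540.00 = €5,041.00
  €270.00 + 12.9% × (€5,041.00 − €5,000.00) = €270.00 + 12.9% × €41.00 = €275.29
Medical Insurance Levy: 1.47% × €7,201.00 = €105.85
Total: €275.29 + €105.85 = €381.14

€381.14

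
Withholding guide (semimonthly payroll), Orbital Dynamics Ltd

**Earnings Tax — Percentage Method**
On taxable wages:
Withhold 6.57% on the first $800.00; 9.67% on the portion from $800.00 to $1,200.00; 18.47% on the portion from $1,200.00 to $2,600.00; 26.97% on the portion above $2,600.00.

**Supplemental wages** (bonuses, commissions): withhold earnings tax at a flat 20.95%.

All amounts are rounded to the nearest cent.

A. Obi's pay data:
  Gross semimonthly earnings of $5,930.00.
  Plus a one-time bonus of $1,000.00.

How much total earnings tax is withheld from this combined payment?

$1,457.42

Earnings Tax: taxable = $5,930.00
  $349.82 + 26.97% × ($5,930.00 − $2,600.00) = $349.82 + 26.97% × $3,330.00 = $1,247.92
Supplemental (20.95% flat on bonus): 20.95% × $1,000.00 = $209.50
Total earnings tax: $1,247.92 + $209.50 = $1,457.42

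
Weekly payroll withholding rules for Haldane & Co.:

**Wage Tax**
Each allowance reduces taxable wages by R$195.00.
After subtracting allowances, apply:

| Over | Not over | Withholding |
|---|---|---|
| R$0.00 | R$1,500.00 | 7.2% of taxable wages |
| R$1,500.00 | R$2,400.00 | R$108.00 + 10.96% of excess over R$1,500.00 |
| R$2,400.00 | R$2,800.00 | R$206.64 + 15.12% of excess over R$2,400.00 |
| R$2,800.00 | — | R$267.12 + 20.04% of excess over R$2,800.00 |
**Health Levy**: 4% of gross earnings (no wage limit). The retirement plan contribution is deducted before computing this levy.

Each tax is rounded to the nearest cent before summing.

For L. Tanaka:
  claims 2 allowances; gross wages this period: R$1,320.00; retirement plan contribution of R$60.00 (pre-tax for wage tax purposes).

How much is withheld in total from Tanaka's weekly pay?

R$113.04

Wage Tax: taxable = R$1,320.00 − R$60.00 − 2×R$195.00 = R$870.00
  7.2% × R$870.00 = R$62.64
Health Levy: 4% × R$1,260.00 = R$50.40
Total: R$62.64 + R$50.40 = R$113.04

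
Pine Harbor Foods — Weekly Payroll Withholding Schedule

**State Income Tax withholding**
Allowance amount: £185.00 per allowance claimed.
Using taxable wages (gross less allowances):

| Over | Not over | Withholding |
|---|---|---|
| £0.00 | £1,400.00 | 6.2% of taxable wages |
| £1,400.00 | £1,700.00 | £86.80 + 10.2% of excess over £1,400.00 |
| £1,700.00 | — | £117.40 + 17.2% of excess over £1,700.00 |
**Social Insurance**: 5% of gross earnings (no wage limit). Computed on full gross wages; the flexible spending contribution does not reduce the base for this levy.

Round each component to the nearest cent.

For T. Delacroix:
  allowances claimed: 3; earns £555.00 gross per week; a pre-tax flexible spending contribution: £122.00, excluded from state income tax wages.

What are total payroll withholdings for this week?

State Income Tax: taxable = £555.00 − £122.00 − 3×£185.00 = £-122.00
  Taxable ≤ 0 → £0.00
Social Insurance: 5% × £555.00 = £27.75
Total: £0.00 + £27.75 = £27.75

£27.75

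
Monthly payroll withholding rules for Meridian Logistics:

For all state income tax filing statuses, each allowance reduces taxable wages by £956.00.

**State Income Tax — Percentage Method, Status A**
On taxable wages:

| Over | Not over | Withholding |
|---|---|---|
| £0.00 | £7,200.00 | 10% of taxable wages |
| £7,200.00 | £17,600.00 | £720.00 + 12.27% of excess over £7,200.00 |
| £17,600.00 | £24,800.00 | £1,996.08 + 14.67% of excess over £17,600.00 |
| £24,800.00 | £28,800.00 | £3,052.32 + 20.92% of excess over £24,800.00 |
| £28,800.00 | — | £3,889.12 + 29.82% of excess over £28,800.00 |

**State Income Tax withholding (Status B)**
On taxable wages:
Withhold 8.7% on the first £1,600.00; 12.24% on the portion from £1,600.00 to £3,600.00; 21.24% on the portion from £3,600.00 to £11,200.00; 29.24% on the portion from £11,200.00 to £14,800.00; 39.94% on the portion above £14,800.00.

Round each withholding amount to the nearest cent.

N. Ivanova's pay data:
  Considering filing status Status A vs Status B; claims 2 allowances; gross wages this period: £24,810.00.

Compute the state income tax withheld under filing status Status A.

State Income Tax (Status A): taxable = £24,810.00 − 2×£956.00 = £22,898.00
  £1,996.08 + 14.67% × (£22,898.00 − £17,600.00) = £1,996.08 + 14.67% × £5,298.00 = £2,773.30

£2,773.30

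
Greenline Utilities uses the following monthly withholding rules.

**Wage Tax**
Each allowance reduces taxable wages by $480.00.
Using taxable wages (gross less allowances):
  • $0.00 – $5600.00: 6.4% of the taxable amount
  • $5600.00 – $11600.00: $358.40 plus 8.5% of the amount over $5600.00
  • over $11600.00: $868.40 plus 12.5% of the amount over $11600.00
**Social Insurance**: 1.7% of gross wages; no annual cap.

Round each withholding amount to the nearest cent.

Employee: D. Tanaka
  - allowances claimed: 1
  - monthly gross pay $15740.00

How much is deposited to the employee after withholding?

Wage Tax: taxable = $15740.00 − 1×$480.00 = $15260.00
  $868.40 + 12.5% × ($15260.00 − $11600.00) = $868.40 + 12.5% × $3660.00 = $1325.90
Social Insurance: 1.7% × $15740.00 = $267.58
Total withheld: $1325.90 + $267.58 = $1593.48
Net pay: $15740.00 − $1593.48 = $14146.52

$14146.52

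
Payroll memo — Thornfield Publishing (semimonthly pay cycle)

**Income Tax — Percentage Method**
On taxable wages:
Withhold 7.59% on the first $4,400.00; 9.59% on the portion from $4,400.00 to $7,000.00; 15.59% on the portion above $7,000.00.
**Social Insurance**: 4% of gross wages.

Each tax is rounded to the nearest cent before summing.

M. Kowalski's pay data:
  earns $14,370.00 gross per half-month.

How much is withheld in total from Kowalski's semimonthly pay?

$2,307.08

Income Tax: taxable = $14,370.00
  $583.30 + 15.59% × ($14,370.00 − $7,000.00) = $583.30 + 15.59% × $7,370.00 = $1,732.28
Social Insurance: 4% × $14,370.00 = $574.80
Total: $1,732.28 + $574.80 = $2,307.08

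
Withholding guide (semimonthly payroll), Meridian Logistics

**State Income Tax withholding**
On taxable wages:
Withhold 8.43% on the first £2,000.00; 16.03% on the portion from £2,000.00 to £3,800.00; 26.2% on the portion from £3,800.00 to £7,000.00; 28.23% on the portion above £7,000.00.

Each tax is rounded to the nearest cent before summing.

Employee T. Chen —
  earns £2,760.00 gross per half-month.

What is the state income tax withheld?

State Income Tax: taxable = £2,760.00
  £168.60 + 16.03% × (£2,760.00 − £2,000.00) = £168.60 + 16.03% × £760.00 = £290.43

£290.43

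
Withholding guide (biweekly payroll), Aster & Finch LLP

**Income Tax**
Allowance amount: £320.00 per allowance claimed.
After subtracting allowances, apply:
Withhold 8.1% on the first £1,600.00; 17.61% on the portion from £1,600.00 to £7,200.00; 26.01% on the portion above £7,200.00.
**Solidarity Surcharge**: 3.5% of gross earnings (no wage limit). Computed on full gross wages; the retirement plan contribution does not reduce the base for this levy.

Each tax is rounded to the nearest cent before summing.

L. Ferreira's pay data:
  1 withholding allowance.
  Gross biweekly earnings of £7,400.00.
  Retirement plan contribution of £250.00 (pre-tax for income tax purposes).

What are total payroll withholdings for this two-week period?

£1,309.60

Income Tax: taxable = £7,400.00 − £250.00 − 1×£320.00 = £6,830.00
  £129.60 + 17.61% × (£6,830.00 − £1,600.00) = £129.60 + 17.61% × £5,230.00 = £1,050.60
Solidarity Surcharge: 3.5% × £7,400.00 = £259.00
Total: £1,050.60 + £259.00 = £1,309.60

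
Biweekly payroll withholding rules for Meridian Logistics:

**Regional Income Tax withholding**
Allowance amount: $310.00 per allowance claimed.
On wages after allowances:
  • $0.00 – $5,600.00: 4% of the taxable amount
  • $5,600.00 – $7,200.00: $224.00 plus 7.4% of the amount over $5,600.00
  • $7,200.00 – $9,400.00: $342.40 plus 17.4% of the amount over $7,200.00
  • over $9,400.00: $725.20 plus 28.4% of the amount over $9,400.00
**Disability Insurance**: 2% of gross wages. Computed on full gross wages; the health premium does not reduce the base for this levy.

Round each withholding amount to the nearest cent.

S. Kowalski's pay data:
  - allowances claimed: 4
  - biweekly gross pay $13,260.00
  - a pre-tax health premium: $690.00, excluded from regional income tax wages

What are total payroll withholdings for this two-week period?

$1,538.52

Regional Income Tax: taxable = $13,260.00 − $690.00 − 4×$310.00 = $11,330.00
  $725.20 + 28.4% × ($11,330.00 − $9,400.00) = $725.20 + 28.4% × $1,930.00 = $1,273.32
Disability Insurance: 2% × $13,260.00 = $265.20
Total: $1,273.32 + $265.20 = $1,538.52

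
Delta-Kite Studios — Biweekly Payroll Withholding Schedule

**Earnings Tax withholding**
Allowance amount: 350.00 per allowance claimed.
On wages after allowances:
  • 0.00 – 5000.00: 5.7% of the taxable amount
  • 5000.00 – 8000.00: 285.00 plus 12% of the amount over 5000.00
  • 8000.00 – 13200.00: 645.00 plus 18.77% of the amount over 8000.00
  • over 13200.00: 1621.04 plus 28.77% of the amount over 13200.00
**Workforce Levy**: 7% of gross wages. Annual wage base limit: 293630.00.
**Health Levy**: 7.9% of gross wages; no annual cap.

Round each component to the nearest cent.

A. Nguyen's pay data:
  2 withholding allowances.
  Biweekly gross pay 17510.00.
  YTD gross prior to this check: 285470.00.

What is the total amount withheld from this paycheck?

4614.13

Earnings Tax: taxable = 17510.00 − 2×350.00 = 16810.00
  1621.04 + 28.77% × (16810.00 − 13200.00) = 1621.04 + 28.77% × 3610.00 = 2659.64
Workforce Levy: cap 293630.00 − YTD 285470.00 = 8160.00 subject; 7% × 8160.00 = 571.20
Health Levy: 7.9% × 17510.00 = 1383.29
Total: 2659.64 + 571.20 + 1383.29 = 4614.13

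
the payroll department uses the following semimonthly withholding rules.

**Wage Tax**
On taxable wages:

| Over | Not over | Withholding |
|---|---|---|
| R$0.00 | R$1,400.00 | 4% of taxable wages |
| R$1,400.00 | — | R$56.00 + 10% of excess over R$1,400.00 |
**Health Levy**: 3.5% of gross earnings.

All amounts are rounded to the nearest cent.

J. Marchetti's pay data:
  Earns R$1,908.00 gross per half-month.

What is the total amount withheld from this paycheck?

R$173.58

Wage Tax: taxable = R$1,908.00
  R$56.00 + 10% × (R$1,908.00 − R$1,400.00) = R$56.00 + 10% × R$508.00 = R$106.80
Health Levy: 3.5% × R$1,908.00 = R$66.78
Total: R$106.80 + R$66.78 = R$173.58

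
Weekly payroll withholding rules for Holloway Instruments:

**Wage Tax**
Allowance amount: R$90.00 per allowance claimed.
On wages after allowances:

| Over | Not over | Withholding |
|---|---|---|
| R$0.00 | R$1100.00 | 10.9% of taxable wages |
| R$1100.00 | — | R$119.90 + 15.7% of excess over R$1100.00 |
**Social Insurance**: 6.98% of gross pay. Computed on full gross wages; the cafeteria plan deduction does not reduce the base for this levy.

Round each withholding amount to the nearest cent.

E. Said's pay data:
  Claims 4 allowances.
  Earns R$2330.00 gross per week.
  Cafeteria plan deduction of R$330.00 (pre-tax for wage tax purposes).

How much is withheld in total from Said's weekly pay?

R$367.31

Wage Tax: taxable = R$2330.00 − R$330.00 − 4×R$90.00 = R$1640.00
  R$119.90 + 15.7% × (R$1640.00 − R$1100.00) = R$119.90 + 15.7% × R$540.00 = R$204.68
Social Insurance: 6.98% × R$2330.00 = R$162.63
Total: R$204.68 + R$162.63 = R$367.31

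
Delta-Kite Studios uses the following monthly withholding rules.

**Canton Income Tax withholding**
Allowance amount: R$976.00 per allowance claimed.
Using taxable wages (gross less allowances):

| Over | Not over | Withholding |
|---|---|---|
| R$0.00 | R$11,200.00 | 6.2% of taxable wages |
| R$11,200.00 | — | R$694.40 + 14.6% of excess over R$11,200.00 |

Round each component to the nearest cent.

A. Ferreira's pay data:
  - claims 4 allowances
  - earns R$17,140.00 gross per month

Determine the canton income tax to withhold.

Canton Income Tax: taxable = R$17,140.00 − 4×R$976.00 = R$13,236.00
  R$694.40 + 14.6% × (R$13,236.00 − R$11,200.00) = R$694.40 + 14.6% × R$2,036.00 = R$991.66

R$991.66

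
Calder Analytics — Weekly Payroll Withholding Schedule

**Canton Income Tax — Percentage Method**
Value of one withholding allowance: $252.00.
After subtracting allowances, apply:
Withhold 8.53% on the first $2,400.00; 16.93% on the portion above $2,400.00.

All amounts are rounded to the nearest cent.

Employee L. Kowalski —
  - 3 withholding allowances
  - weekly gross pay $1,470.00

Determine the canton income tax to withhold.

Canton Income Tax: taxable = $1,470.00 − 3×$252.00 = $714.00
  8.53% × $714.00 = $60.90

$60.90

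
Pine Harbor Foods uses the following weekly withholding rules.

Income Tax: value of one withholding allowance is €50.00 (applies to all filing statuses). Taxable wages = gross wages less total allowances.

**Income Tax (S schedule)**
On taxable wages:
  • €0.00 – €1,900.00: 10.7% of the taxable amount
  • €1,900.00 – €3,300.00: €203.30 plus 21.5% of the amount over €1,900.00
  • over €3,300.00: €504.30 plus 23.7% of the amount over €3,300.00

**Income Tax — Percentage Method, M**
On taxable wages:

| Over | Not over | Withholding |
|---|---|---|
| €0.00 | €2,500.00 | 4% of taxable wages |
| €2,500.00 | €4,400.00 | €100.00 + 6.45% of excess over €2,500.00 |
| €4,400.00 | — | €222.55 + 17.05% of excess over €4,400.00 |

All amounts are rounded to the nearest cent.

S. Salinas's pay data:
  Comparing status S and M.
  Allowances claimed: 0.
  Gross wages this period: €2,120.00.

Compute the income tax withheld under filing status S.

€250.60

Income Tax (S): taxable = €2,120.00
  €203.30 + 21.5% × (€2,120.00 − €1,900.00) = €203.30 + 21.5% × €220.00 = €250.60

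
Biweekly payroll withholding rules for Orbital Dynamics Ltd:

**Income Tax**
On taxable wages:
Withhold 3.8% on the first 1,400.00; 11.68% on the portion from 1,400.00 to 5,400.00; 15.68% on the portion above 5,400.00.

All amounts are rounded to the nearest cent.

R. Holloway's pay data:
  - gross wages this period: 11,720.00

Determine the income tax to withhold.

Income Tax: taxable = 11,720.00
  520.40 + 15.68% × (11,720.00 − 5,400.00) = 520.40 + 15.68% × 6,320.00 = 1,511.38

1,511.38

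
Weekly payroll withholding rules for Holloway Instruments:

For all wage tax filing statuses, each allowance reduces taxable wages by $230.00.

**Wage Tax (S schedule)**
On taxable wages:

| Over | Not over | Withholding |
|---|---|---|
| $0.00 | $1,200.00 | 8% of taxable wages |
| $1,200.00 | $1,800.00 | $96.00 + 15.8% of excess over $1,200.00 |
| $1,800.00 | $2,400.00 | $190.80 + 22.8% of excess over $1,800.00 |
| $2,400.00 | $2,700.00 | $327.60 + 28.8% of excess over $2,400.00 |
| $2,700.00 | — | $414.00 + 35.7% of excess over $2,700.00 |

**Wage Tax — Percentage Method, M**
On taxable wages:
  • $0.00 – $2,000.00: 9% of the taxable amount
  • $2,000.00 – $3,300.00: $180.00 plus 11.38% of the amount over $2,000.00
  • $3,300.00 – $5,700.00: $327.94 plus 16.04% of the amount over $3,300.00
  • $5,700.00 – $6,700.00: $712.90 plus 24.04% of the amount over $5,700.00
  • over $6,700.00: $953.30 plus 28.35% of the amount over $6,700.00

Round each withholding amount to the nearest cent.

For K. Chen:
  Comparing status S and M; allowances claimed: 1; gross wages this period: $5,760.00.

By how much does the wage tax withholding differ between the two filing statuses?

$738.68

Wage Tax (S): taxable = $5,760.00 − 1×$230.00 = $5,530.00
  $414.00 + 35.7% × ($5,530.00 − $2,700.00) = $414.00 + 35.7% × $2,830.00 = $1,424.31
Wage Tax (M): taxable = $5,760.00 − 1×$230.00 = $5,530.00
  $327.94 + 16.04% × ($5,530.00 − $3,300.00) = $327.94 + 16.04% × $2,230.00 = $685.63
Difference: |$1,424.31 − $685.63| = $738.68 (higher under S)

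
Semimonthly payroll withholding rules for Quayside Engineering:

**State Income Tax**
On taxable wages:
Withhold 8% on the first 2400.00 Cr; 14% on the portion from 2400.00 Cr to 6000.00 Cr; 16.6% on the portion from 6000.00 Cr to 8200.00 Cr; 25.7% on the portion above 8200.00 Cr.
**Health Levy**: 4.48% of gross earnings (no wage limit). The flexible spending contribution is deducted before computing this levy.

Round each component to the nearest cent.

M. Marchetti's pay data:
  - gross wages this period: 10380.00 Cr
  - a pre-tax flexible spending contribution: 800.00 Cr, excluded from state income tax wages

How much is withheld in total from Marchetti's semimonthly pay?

State Income Tax: taxable = 10380.00 Cr − 800.00 Cr = 9580.00 Cr
  1061.20 Cr + 25.7% × (9580.00 Cr − 8200.00 Cr) = 1061.20 Cr + 25.7% × 1380.00 Cr = 1415.86 Cr
Health Levy: 4.48% × 9580.00 Cr = 429.18 Cr
Total: 1415.86 Cr + 429.18 Cr = 1845.04 Cr

1845.04 Cr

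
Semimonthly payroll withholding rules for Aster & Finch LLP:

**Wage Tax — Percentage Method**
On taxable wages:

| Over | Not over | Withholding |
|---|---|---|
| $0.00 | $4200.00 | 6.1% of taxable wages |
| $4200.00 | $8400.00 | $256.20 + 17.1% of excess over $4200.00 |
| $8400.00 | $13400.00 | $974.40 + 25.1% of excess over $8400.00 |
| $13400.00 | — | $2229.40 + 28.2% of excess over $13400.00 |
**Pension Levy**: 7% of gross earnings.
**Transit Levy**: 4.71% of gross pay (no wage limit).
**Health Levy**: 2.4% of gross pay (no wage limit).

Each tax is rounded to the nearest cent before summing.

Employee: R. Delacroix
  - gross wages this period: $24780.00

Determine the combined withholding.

Wage Tax: taxable = $24780.00
  $2229.40 + 28.2% × ($24780.00 − $13400.00) = $2229.40 + 28.2% × $11380.00 = $5438.56
Pension Levy: 7% × $24780.00 = $1734.60
Transit Levy: 4.71% × $24780.00 = $1167.14
Health Levy: 2.4% × $24780.00 = $594.72
Total: $5438.56 + $1734.60 + $1167.14 + $594.72 = $8935.02

$8935.02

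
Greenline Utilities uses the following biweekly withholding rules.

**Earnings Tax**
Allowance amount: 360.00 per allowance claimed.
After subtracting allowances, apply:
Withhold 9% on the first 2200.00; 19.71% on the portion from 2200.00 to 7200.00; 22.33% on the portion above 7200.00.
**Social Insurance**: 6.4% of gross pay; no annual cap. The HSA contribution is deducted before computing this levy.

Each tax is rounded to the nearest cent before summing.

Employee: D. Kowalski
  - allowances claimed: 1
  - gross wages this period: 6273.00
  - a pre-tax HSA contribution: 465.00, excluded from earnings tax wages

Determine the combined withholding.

Earnings Tax: taxable = 6273.00 − 465.00 − 1×360.00 = 5448.00
  198.00 + 19.71% × (5448.00 − 2200.00) = 198.00 + 19.71% × 3248.00 = 838.18
Social Insurance: 6.4% × 5808.00 = 371.71
Total: 838.18 + 371.71 = 1209.89

1209.89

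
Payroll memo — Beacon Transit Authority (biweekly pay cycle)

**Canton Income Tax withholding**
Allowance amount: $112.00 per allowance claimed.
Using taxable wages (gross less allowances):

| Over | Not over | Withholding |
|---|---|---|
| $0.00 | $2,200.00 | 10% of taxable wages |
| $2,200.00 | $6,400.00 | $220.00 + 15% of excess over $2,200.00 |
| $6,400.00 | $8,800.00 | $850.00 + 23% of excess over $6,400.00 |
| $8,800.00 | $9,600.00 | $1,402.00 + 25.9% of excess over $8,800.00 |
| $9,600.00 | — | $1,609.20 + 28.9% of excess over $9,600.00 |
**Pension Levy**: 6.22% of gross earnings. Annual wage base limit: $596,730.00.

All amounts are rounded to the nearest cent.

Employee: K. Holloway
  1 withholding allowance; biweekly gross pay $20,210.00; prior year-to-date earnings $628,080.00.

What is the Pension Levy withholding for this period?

Pension Levy: YTD $628,080.00 ≥ cap $596,730.00 → $0.00

$0.00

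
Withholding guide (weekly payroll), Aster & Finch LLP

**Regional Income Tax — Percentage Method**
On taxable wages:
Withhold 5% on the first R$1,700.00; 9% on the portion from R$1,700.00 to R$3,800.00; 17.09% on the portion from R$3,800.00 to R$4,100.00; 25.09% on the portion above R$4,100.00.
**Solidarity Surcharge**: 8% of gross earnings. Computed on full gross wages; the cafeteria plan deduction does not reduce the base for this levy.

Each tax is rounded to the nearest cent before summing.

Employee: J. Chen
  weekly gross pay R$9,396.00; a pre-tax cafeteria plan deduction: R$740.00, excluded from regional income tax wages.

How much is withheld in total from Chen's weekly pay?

R$2,220.05

Regional Income Tax: taxable = R$9,396.00 − R$740.00 = R$8,656.00
  R$325.27 + 25.09% × (R$8,656.00 − R$4,100.00) = R$325.27 + 25.09% × R$4,556.00 = R$1,468.37
Solidarity Surcharge: 8% × R$9,396.00 = R$751.68
Total: R$1,468.37 + R$751.68 = R$2,220.05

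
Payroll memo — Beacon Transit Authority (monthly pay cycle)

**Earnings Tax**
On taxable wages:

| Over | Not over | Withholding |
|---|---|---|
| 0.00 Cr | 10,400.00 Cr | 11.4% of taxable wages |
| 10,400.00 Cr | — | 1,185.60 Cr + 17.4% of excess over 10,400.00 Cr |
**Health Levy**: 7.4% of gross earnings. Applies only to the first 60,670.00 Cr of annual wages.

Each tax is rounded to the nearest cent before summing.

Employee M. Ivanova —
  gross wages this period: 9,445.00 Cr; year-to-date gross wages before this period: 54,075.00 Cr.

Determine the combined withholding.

Earnings Tax: taxable = 9,445.00 Cr
  11.4% × 9,445.00 Cr = 1,076.73 Cr
Health Levy: cap 60,670.00 Cr − YTD 54,075.00 Cr = 6,595.00 Cr subject; 7.4% × 6,595.00 Cr = 488.03 Cr
Total: 1,076.73 Cr + 488.03 Cr = 1,564.76 Cr

1,564.76 Cr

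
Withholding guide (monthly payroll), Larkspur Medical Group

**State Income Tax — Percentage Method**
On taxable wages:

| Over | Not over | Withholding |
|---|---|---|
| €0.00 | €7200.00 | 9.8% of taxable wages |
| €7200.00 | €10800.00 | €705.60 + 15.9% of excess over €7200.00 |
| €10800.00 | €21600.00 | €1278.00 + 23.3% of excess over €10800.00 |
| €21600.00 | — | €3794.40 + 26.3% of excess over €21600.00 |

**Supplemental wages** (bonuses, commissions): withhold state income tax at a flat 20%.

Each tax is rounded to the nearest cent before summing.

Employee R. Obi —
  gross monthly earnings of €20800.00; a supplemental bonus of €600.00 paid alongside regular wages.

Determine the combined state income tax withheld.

€3728.00

State Income Tax: taxable = €20800.00
  €1278.00 + 23.3% × (€20800.00 − €10800.00) = €1278.00 + 23.3% × €10000.00 = €3608.00
Supplemental (20% flat on bonus): 20% × €600.00 = €120.00
Total state income tax: €3608.00 + €120.00 = €3728.00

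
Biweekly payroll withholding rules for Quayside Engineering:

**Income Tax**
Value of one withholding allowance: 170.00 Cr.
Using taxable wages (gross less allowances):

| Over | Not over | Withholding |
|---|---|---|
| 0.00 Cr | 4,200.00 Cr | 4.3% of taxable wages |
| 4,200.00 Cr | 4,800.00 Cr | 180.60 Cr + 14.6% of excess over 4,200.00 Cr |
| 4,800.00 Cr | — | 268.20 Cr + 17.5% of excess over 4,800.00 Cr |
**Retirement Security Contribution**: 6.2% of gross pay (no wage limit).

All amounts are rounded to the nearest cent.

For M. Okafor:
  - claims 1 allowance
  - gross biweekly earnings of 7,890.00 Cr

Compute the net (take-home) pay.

6,621.62 Cr

Income Tax: taxable = 7,890.00 Cr − 1×170.00 Cr = 7,720.00 Cr
  268.20 Cr + 17.5% × (7,720.00 Cr − 4,800.00 Cr) = 268.20 Cr + 17.5% × 2,920.00 Cr = 779.20 Cr
Retirement Security Contribution: 6.2% × 7,890.00 Cr = 489.18 Cr
Total withheld: 779.20 Cr + 489.18 Cr = 1,268.38 Cr
Net pay: 7,890.00 Cr − 1,268.38 Cr = 6,621.62 Cr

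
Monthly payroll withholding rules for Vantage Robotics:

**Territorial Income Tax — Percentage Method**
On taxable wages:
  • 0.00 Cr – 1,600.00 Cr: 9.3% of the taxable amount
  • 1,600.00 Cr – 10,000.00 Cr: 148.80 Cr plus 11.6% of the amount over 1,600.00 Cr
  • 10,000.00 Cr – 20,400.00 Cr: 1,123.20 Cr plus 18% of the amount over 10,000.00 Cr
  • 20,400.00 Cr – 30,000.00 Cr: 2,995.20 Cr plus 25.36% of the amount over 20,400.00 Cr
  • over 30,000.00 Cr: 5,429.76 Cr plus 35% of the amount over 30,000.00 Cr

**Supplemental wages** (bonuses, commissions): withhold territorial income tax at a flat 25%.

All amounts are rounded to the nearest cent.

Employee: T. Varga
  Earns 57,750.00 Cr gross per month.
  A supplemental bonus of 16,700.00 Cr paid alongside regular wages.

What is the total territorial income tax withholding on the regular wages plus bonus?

Territorial Income Tax: taxable = 57,750.00 Cr
  5,429.76 Cr + 35% × (57,750.00 Cr − 30,000.00 Cr) = 5,429.76 Cr + 35% × 27,750.00 Cr = 15,142.26 Cr
Supplemental (25% flat on bonus): 25% × 16,700.00 Cr = 4,175.00 Cr
Total territorial income tax: 15,142.26 Cr + 4,175.00 Cr = 19,317.26 Cr

19,317.26 Cr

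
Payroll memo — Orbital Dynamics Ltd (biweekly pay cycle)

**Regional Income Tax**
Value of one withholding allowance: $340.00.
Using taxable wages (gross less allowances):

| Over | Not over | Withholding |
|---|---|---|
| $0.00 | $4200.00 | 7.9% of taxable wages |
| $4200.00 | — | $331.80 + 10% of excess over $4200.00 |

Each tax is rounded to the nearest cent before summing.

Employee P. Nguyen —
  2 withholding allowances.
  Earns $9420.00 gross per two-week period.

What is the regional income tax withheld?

$785.80

Regional Income Tax: taxable = $9420.00 − 2×$340.00 = $8740.00
  $331.80 + 10% × ($8740.00 − $4200.00) = $331.80 + 10% × $4540.00 = $785.80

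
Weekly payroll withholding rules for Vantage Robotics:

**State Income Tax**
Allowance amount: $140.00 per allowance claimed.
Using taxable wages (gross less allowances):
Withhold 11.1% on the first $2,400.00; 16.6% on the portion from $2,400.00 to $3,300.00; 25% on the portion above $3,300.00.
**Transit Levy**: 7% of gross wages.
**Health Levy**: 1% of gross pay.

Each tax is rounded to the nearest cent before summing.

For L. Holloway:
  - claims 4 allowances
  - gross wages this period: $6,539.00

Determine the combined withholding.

$1,608.67

State Income Tax: taxable = $6,539.00 − 4×$140.00 = $5,979.00
  $415.80 + 25% × ($5,979.00 − $3,300.00) = $415.80 + 25% × $2,679.00 = $1,085.55
Transit Levy: 7% × $6,539.00 = $457.73
Health Levy: 1% × $6,539.00 = $65.39
Total: $1,085.55 + $457.73 + $65.39 = $1,608.67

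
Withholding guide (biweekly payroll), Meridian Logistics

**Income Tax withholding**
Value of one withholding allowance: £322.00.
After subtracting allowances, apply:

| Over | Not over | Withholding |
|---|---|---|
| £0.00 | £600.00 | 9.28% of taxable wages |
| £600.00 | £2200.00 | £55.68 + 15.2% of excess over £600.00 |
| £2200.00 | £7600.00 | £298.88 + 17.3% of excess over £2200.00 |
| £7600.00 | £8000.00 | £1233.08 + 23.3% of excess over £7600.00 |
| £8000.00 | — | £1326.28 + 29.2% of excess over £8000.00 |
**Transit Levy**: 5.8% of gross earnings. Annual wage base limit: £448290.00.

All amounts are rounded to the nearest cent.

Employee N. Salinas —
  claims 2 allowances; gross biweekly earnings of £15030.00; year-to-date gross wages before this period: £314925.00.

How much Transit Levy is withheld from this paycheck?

£871.74

Transit Levy: 5.8% × £15030.00 = £871.74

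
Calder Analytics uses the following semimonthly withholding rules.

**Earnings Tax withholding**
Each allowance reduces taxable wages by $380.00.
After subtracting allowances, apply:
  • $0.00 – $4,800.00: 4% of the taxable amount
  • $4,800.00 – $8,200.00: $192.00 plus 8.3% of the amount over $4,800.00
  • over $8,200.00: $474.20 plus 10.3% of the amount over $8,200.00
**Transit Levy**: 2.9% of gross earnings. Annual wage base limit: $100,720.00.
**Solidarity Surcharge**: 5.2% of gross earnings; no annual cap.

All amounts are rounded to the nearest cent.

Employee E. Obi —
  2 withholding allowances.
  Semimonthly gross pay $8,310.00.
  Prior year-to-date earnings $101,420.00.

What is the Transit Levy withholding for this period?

$0.00

Transit Levy: YTD $101,420.00 ≥ cap $100,720.00 → $0.00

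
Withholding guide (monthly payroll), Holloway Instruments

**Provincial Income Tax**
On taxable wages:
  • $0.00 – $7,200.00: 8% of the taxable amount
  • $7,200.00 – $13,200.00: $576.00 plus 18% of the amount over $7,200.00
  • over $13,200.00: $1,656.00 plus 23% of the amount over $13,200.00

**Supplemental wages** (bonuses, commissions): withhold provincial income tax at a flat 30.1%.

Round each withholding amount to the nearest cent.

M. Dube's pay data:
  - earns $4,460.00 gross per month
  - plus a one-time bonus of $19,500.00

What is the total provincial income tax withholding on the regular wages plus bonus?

$6,226.30

Provincial Income Tax: taxable = $4,460.00
  8% × $4,460.00 = $356.80
Supplemental (30.1% flat on bonus): 30.1% × $19,500.00 = $5,869.50
Total provincial income tax: $356.80 + $5,869.50 = $6,226.30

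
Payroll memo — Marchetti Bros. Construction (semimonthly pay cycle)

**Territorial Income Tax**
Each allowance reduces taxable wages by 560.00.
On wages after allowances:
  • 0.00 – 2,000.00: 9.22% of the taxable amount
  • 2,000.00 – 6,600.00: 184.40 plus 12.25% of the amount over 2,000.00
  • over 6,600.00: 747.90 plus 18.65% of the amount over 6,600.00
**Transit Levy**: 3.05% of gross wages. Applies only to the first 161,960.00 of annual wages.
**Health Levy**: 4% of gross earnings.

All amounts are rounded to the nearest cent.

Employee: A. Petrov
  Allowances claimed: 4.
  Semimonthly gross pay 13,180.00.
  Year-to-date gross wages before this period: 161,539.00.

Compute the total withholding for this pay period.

Territorial Income Tax: taxable = 13,180.00 − 4×560.00 = 10,940.00
  747.90 + 18.65% × (10,940.00 − 6,600.00) = 747.90 + 18.65% × 4,340.00 = 1,557.31
Transit Levy: cap 161,960.00 − YTD 161,539.00 = 421.00 subject; 3.05% × 421.00 = 12.84
Health Levy: 4% × 13,180.00 = 527.20
Total: 1,557.31 + 12.84 + 527.20 = 2,097.35

2,097.35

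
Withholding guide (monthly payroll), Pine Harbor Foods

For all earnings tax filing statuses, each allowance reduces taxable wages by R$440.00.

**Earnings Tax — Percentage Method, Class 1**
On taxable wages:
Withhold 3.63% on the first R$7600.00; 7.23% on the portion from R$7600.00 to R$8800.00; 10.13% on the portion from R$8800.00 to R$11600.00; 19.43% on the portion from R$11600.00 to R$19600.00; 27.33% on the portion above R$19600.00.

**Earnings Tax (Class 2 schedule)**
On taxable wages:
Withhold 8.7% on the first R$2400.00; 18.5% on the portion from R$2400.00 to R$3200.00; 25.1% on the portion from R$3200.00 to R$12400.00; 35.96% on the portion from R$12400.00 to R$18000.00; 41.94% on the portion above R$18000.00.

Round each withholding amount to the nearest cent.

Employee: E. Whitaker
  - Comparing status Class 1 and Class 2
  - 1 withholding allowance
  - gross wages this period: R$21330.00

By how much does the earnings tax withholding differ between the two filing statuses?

Earnings Tax (Class 1): taxable = R$21330.00 − 1×R$440.00 = R$20890.00
  R$2200.68 + 27.33% × (R$20890.00 − R$19600.00) = R$2200.68 + 27.33% × R$1290.00 = R$2553.24
Earnings Tax (Class 2): taxable = R$21330.00 − 1×R$440.00 = R$20890.00
  R$4679.76 + 41.94% × (R$20890.00 − R$18000.00) = R$4679.76 + 41.94% × R$2890.00 = R$5891.83
Difference: |R$2553.24 − R$5891.83| = R$3338.59 (higher under Class 2)

R$3338.59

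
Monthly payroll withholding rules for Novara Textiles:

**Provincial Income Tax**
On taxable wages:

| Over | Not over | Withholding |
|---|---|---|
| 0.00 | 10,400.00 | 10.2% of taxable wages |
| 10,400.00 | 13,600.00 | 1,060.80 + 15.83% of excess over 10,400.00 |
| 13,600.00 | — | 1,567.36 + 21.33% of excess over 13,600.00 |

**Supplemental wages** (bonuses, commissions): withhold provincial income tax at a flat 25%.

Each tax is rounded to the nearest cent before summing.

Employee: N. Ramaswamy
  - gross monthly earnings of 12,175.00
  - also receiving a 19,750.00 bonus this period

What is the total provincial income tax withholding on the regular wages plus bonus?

6,279.28

Provincial Income Tax: taxable = 12,175.00
  1,060.80 + 15.83% × (12,175.00 − 10,400.00) = 1,060.80 + 15.83% × 1,775.00 = 1,341.78
Supplemental (25% flat on bonus): 25% × 19,750.00 = 4,937.50
Total provincial income tax: 1,341.78 + 4,937.50 = 6,279.28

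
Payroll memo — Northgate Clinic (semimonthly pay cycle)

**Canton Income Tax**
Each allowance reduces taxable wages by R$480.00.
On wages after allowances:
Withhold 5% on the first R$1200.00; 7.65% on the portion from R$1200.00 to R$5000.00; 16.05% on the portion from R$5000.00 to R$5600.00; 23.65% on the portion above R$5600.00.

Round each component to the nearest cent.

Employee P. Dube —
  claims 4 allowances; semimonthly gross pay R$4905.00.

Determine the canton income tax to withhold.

R$196.55

Canton Income Tax: taxable = R$4905.00 − 4×R$480.00 = R$2985.00
  R$60.00 + 7.65% × (R$2985.00 − R$1200.00) = R$60.00 + 7.65% × R$1785.00 = R$196.55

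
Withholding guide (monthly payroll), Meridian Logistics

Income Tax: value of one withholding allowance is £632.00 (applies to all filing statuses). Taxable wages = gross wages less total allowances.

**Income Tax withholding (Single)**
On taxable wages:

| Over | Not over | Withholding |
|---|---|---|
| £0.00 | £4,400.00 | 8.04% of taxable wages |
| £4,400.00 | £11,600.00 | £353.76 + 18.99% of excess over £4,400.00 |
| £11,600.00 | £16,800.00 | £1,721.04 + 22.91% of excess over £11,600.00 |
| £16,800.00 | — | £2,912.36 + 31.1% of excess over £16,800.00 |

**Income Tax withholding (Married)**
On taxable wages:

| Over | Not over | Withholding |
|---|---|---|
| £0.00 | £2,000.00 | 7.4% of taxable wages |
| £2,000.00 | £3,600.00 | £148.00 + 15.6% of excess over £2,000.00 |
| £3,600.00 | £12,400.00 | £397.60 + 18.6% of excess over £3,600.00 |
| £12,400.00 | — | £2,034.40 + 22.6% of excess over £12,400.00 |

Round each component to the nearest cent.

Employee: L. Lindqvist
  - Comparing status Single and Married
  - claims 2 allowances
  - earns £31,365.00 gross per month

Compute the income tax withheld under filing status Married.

Income Tax (Married): taxable = £31,365.00 − 2×£632.00 = £30,101.00
  £2,034.40 + 22.6% × (£30,101.00 − £12,400.00) = £2,034.40 + 22.6% × £17,701.00 = £6,034.83

£6,034.83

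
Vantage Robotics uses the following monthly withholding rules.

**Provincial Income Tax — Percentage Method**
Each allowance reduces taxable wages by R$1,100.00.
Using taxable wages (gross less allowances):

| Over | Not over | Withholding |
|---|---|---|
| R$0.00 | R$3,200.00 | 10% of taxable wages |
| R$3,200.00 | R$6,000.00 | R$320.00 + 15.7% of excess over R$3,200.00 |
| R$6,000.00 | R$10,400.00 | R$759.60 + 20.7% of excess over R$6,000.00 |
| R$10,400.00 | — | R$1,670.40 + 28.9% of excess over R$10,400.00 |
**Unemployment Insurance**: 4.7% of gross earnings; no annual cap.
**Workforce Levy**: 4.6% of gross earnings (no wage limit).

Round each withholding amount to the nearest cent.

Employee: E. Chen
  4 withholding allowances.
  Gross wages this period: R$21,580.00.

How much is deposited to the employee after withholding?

R$15,943.24

Provincial Income Tax: taxable = R$21,580.00 − 4×R$1,100.00 = R$17,180.00
  R$1,670.40 + 28.9% × (R$17,180.00 − R$10,400.00) = R$1,670.40 + 28.9% × R$6,780.00 = R$3,629.82
Unemployment Insurance: 4.7% × R$21,580.00 = R$1,014.26
Workforce Levy: 4.6% × R$21,580.00 = R$992.68
Total withheld: R$3,629.82 + R$1,014.26 + R$992.68 = R$5,636.76
Net pay: R$21,580.00 − R$5,636.76 = R$15,943.24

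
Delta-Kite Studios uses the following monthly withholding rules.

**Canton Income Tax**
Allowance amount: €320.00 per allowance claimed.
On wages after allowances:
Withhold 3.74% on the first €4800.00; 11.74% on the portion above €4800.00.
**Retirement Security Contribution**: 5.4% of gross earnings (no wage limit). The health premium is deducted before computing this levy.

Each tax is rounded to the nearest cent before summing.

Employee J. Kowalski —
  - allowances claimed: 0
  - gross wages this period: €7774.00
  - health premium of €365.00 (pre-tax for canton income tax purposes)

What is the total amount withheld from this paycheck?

Canton Income Tax: taxable = €7774.00 − €365.00 = €7409.00
  €179.52 + 11.74% × (€7409.00 − €4800.00) = €179.52 + 11.74% × €2609.00 = €485.82
Retirement Security Contribution: 5.4% × €7409.00 = €400.09
Total: €485.82 + €400.09 = €885.91

€885.91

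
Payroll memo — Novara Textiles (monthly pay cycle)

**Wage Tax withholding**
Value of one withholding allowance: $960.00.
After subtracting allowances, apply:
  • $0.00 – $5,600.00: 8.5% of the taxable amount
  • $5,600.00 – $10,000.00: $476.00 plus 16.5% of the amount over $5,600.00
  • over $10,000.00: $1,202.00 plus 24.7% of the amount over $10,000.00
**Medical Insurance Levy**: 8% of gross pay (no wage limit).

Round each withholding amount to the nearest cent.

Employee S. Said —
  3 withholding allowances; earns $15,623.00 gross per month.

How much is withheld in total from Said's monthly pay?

Wage Tax: taxable = $15,623.00 − 3×$960.00 = $12,743.00
  $1,202.00 + 24.7% × ($12,743.00 − $10,000.00) = $1,202.00 + 24.7% × $2,743.00 = $1,879.52
Medical Insurance Levy: 8% × $15,623.00 = $1,249.84
Total: $1,879.52 + $1,249.84 = $3,129.36

$3,129.36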